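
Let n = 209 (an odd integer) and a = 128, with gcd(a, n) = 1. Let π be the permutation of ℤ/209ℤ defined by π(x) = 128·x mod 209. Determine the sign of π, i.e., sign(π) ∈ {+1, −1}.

Start at x=72: 72 → 20 → 52 → 177 → 84 → 93 → 200 → … (one orbit).
Cycle lengths of π_128 on ℤ/209ℤ: [90, 90, 18, 10, 1]; 5 cycles in total.
sign(π) = (−1)^{n − #cycles} = (−1)^{209−5} = (−1)^204 = +1.
The Jacobi symbol (128|209) = +1 (Zolotarev) agrees.

+1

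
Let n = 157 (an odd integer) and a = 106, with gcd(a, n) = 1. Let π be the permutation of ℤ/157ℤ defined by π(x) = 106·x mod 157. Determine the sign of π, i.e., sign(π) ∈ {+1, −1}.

Start at x=99: 99 → 132 → 19 → 130 → 121 → 109 → 93 → … (one orbit).
The orbit structure of x ↦ 106x mod 157: 5 orbits of sizes [39, 39, 39, 39, 1].
5 cycles on 157: each ℓ→(−1)^(ℓ−1), product (−1)^152 = +1.

+1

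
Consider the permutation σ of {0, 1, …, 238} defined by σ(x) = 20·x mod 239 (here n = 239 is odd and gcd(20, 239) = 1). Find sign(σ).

Trace 64: π^k(64) = [64, 85, 27, 62, 45, 183, 75] for k=0..6.
The orbit structure of x ↦ 20x mod 239: 3 orbits of sizes [119, 119, 1].
With 3 cycles on 239 points, sign = (−1)^{239−3} = +1.
(20|239)_J = +1 (Zolotarev's lemma cross-check).

+1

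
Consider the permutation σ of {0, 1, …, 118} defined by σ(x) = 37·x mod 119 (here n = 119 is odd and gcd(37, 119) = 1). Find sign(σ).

-1

Orbit of 60 under x↦37x: [60, 78, 30, 39, 15, 79, 67]… (length divides ord_119(37)).
6 cycles of lengths [48, 48, 16, 3, 3, 1].
119 − 6 = 113 transpositions; sign(π) = (−1)^113 = -1.
Zolotarev: (37|119) = -1, matching the cycle-count sign.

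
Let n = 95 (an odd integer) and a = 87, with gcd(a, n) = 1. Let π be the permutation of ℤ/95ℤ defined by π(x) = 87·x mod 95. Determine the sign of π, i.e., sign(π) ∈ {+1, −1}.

-1

Start at x=83: 83 → 1 → 87 → 64 → 58 → 11 → 7 → … (one orbit).
The orbit structure of x ↦ 87x mod 95: 14 orbits of sizes [12, 12, 12, 12, 12, 12, 4, 3, 3, 3, 3, 3, 3, 1].
95 − 14 = 81 transpositions; sign(π) = (−1)^81 = -1.
(87|95)_J = -1 (Zolotarev's lemma cross-check).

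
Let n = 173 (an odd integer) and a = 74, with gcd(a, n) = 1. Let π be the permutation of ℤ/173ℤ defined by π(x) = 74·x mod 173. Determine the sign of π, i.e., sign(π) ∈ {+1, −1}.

-1

Trace 33: π^k(33) = [33, 20, 96, 11, 122, 32, 119] for k=0..6.
Decompose π into cycles: lengths [172, 1] (2 cycles, including the fixed point 0).
n − c = 173 − 2 = 171; sign = (−1)^171 = -1.
The Jacobi symbol (74|173) = -1 (Zolotarev) agrees.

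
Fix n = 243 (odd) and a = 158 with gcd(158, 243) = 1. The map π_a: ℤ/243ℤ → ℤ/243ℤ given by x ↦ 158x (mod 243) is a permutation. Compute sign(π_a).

-1

Start at x=112: 112 → 200 → 10 → 122 → 79 → 89 → 211 → … (one orbit).
Decompose π into cycles: lengths [162, 54, 18, 6, 2, 1] (6 cycles, including the fixed point 0).
243 − 6 = 237 transpositions; sign(π) = (−1)^237 = -1.
Zolotarev: (158|243) = -1, matching the cycle-count sign.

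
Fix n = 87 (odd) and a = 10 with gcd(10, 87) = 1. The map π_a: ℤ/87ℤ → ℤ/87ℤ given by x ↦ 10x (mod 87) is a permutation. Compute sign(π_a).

-1

Start at x=76: 76 → 64 → 31 → 49 → 55 → 28 → 19 → … (one orbit).
Decompose π into cycles: lengths [28, 28, 28, 1, 1, 1] (6 cycles, including the fixed point 0).
6 cycles on 87: each ℓ→(−1)^(ℓ−1), product (−1)^81 = -1.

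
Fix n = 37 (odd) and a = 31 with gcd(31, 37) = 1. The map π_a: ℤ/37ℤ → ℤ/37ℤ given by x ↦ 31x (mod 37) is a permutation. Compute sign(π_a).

Orbit of 36 under x↦31x: [36, 6, 1, 31]… (length divides ord_37(31)).
Cycle lengths of π_31 on ℤ/37ℤ: [4, 4, 4, 4, 4, 4, 4, 4, 4, 1]; 10 cycles in total.
37 − 10 = 27 transpositions; sign(π) = (−1)^27 = -1.

-1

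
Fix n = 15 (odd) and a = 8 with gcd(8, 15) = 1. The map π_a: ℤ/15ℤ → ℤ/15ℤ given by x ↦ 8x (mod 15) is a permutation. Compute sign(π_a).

Orbit of 8 under x↦8x: [8, 4, 2, 1]… (length divides ord_15(8)).
The orbit structure of x ↦ 8x mod 15: 5 orbits of sizes [4, 4, 4, 2, 1].
Σ(ℓ_i−1) = 15−5 = 10; sign = (−1)^10 = +1.

+1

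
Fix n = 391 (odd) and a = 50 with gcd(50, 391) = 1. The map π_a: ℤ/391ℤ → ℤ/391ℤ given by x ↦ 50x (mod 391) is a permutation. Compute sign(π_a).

Start at x=18: 18 → 118 → 35 → 186 → 307 → 101 → 358 → … (one orbit).
Cycle lengths of π_50 on ℤ/391ℤ: [22, 22, 22, 22, 22, 22, 22, 22, 22, 22, 22, 22, 22, 22, 22, 22, 11, 11, 2, 2, 2, 2, 2, 2, 2, 2, 1]; 27 cycles in total.
With 27 cycles on 391 points, sign = (−1)^{391−27} = +1.
Check: (50/391) = +1 by Zolotarev.

+1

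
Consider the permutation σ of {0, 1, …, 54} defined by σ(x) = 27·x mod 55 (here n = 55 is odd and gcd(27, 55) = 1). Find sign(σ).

Trace 31: π^k(31) = [31, 12, 49, 3, 26, 42, 34] for k=0..6.
Decompose π into cycles: lengths [20, 20, 5, 5, 4, 1] (6 cycles, including the fixed point 0).
6 cycles on 55: each ℓ→(−1)^(ℓ−1), product (−1)^49 = -1.
Check: (27/55) = -1 by Zolotarev.

-1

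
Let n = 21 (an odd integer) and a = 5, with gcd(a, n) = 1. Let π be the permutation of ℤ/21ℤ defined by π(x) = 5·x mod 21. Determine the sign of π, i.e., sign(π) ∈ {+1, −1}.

+1

Trace 5: π^k(5) = [5, 4, 20, 16, 17, 1] for k=0..5.
5 cycles of lengths [6, 6, 6, 2, 1].
n − c = 21 − 5 = 16; sign = (−1)^16 = +1.
Zolotarev: (5|21) = +1, matching the cycle-count sign.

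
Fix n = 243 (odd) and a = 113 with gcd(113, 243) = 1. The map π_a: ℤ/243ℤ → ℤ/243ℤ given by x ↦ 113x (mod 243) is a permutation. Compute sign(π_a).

Start at x=64: 64 → 185 → 7 → 62 → 202 → 227 → 136 → … (one orbit).
Cycle lengths of π_113 on ℤ/243ℤ: [162, 54, 18, 6, 2, 1]; 6 cycles in total.
Σ(ℓ_i−1) = 243−6 = 237; sign = (−1)^237 = -1.
Via Zolotarev, sign(π_{113}) = (113|243) = -1.

-1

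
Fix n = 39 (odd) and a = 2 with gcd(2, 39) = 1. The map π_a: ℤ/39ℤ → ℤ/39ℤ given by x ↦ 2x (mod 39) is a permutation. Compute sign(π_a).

Orbit of 25 under x↦2x: [25, 11, 22, 5, 10, 20, 1]… (length divides ord_39(2)).
The orbit structure of x ↦ 2x mod 39: 5 orbits of sizes [12, 12, 12, 2, 1].
39 − 5 = 34 transpositions; sign(π) = (−1)^34 = +1.
The Jacobi symbol (2|39) = +1 (Zolotarev) agrees.

+1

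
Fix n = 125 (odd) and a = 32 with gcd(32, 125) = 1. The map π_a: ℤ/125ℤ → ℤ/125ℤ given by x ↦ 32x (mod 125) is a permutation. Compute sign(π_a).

Trace 82: π^k(82) = [82, 124, 93, 101, 107, 49, 68] for k=0..6.
12 cycles of lengths [20, 20, 20, 20, 20, 4, 4, 4, 4, 4, 4, 1].
12 cycles on 125: each ℓ→(−1)^(ℓ−1), product (−1)^113 = -1.
Check: (32/125) = -1 by Zolotarev.

-1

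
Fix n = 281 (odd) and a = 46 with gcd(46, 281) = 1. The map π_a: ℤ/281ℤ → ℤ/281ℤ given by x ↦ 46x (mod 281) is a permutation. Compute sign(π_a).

-1

Orbit of 12 under x↦46x: [12, 271, 102, 196, 24, 261, 204]… (length divides ord_281(46)).
Cycle lengths of π_46 on ℤ/281ℤ: [280, 1]; 2 cycles in total.
2 cycles on 281: each ℓ→(−1)^(ℓ−1), product (−1)^279 = -1.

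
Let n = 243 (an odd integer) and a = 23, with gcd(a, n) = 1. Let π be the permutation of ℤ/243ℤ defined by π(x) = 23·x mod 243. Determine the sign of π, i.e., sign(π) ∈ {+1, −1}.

-1

Trace 137: π^k(137) = [137, 235, 59, 142, 107, 31, 227] for k=0..6.
6 cycles of lengths [162, 54, 18, 6, 2, 1].
243 − 6 = 237 transpositions; sign(π) = (−1)^237 = -1.
Via Zolotarev, sign(π_{23}) = (23|243) = -1.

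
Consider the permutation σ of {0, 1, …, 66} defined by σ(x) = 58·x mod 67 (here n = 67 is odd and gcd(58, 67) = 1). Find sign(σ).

-1

Trace 9: π^k(9) = [9, 53, 59, 5, 22, 3, 40] for k=0..6.
The orbit structure of x ↦ 58x mod 67: 4 orbits of sizes [22, 22, 22, 1].
4 cycles on 67: each ℓ→(−1)^(ℓ−1), product (−1)^63 = -1.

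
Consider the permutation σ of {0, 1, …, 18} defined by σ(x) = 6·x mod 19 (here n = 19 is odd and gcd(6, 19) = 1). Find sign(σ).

+1

Start at x=1: 1 → 6 → 17 → 7 → 4 → 5 → 11 → … (one orbit).
Cycle type of π: 9×2 + 1; total 3 cycles.
19 − 3 = 16 transpositions; sign(π) = (−1)^16 = +1.
Check: (6/19) = +1 by Zolotarev.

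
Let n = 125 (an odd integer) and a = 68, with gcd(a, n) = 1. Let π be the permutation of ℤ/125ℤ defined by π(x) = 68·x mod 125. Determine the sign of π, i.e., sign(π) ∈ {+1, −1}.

-1

Orbit of 68 under x↦68x: [68, 124, 57, 1]… (length divides ord_125(68)).
Cycle type of π: 4×31 + 1; total 32 cycles.
32 cycles on 125: each ℓ→(−1)^(ℓ−1), product (−1)^93 = -1.
Zolotarev: (68|125) = -1, matching the cycle-count sign.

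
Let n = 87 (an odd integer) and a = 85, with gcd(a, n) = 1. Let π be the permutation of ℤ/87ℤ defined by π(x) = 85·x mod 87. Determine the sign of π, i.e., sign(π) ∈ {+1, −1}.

-1

Start at x=7: 7 → 73 → 28 → 31 → 25 → 37 → 13 → … (one orbit).
6 cycles of lengths [28, 28, 28, 1, 1, 1].
Σ(ℓ_i−1) = 87−6 = 81; sign = (−1)^81 = -1.
(85|87)_J = -1 (Zolotarev's lemma cross-check).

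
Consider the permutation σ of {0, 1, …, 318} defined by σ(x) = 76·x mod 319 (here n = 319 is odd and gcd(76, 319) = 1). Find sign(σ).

+1

Trace 254: π^k(254) = [254, 164, 23, 153, 144, 98, 111] for k=0..6.
π_76 has 17 disjoint cycles with lengths [28, 28, 28, 28, 28, 28, 28, 28, 28, 28, 28, 2, 2, 2, 2, 2, 1] on {0,…,318}.
With 17 cycles on 319 points, sign = (−1)^{319−17} = +1.
Check: (76/319) = +1 by Zolotarev.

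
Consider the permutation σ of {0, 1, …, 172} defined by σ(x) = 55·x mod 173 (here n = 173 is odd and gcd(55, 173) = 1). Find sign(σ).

+1

Trace 51: π^k(51) = [51, 37, 132, 167, 16, 15, 133] for k=0..6.
Cycle lengths of π_55 on ℤ/173ℤ: [86, 86, 1]; 3 cycles in total.
With 3 cycles on 173 points, sign = (−1)^{173−3} = +1.
The Jacobi symbol (55|173) = +1 (Zolotarev) agrees.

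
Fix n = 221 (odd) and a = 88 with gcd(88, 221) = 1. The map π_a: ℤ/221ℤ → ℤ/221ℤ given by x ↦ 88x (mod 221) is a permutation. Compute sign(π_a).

-1

Orbit of 42 under x↦88x: [42, 160, 157, 114, 87, 142, 120]… (length divides ord_221(88)).
Decompose π into cycles: lengths [48, 48, 48, 48, 16, 6, 6, 1] (8 cycles, including the fixed point 0).
With 8 cycles on 221 points, sign = (−1)^{221−8} = -1.
Zolotarev: (88|221) = -1, matching the cycle-count sign.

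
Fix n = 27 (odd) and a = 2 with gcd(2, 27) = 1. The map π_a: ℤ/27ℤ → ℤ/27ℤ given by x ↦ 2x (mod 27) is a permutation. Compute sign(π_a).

-1

Orbit of 26 under x↦2x: [26, 25, 23, 19, 11, 22, 17]… (length divides ord_27(2)).
4 cycles of lengths [18, 6, 2, 1].
Σ(ℓ_i−1) = 27−4 = 23; sign = (−1)^23 = -1.
The Jacobi symbol (2|27) = -1 (Zolotarev) agrees.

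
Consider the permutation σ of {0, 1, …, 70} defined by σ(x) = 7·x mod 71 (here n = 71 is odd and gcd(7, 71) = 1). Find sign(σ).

-1

Start at x=18: 18 → 55 → 30 → 68 → 50 → 66 → 36 → … (one orbit).
Cycle type of π: 70 + 1; total 2 cycles.
sign(π) = (−1)^{n − #cycles} = (−1)^{71−2} = (−1)^69 = -1.
Zolotarev: (7|71) = -1, matching the cycle-count sign.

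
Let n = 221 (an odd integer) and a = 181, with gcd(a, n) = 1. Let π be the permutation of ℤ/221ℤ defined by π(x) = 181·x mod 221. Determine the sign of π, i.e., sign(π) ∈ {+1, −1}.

Start at x=1: 1 → 181 → 53 → 90 → 157 → 129 → 144 → … (one orbit).
The orbit structure of x ↦ 181x mod 221: 20 orbits of sizes [16, 16, 16, 16, 16, 16, 16, 16, 16, 16, 16, 16, 16, 2, 2, 2, 2, 2, 2, 1].
sign(π) = (−1)^{n − #cycles} = (−1)^{221−20} = (−1)^201 = -1.

-1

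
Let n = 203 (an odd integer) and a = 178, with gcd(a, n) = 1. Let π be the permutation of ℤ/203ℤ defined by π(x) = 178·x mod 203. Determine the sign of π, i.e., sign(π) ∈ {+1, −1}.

Trace 173: π^k(173) = [173, 141, 129, 23, 34, 165, 138] for k=0..6.
Decompose π into cycles: lengths [42, 42, 42, 42, 14, 14, 6, 1] (8 cycles, including the fixed point 0).
n − c = 203 − 8 = 195; sign = (−1)^195 = -1.
The Jacobi symbol (178|203) = -1 (Zolotarev) agrees.

-1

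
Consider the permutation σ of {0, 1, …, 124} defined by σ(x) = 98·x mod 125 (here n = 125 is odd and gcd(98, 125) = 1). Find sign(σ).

-1

Trace 59: π^k(59) = [59, 32, 11, 78, 19, 112, 101] for k=0..6.
Cycle lengths of π_98 on ℤ/125ℤ: [100, 20, 4, 1]; 4 cycles in total.
sign(π) = (−1)^{n − #cycles} = (−1)^{125−4} = (−1)^121 = -1.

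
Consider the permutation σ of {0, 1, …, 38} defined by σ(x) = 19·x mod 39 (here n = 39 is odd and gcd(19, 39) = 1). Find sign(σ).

-1

Start at x=19: 19 → 10 → 34 → 22 → 28 → 25 → 7 → … (one orbit).
Cycle lengths of π_19 on ℤ/39ℤ: [12, 12, 12, 1, 1, 1]; 6 cycles in total.
With 6 cycles on 39 points, sign = (−1)^{39−6} = -1.
(19|39)_J = -1 (Zolotarev's lemma cross-check).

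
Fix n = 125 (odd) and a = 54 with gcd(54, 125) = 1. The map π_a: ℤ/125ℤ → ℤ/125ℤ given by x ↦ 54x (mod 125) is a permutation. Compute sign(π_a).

+1

Trace 94: π^k(94) = [94, 76, 104, 116, 14, 6, 74] for k=0..6.
π_54 has 7 disjoint cycles with lengths [50, 50, 10, 10, 2, 2, 1] on {0,…,124}.
7 cycles on 125: each ℓ→(−1)^(ℓ−1), product (−1)^118 = +1.
Via Zolotarev, sign(π_{54}) = (54|125) = +1.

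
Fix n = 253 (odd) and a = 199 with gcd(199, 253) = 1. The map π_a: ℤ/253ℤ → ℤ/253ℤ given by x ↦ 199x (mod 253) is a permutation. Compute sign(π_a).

Trace 78: π^k(78) = [78, 89, 1, 199, 133, 155, 232] for k=0..6.
Decompose π into cycles: lengths [22, 22, 22, 22, 22, 22, 22, 22, 22, 22, 22, 1, 1, 1, 1, 1, 1, 1, 1, 1, 1, 1] (22 cycles, including the fixed point 0).
n − c = 253 − 22 = 231; sign = (−1)^231 = -1.
Check: (199/253) = -1 by Zolotarev.

-1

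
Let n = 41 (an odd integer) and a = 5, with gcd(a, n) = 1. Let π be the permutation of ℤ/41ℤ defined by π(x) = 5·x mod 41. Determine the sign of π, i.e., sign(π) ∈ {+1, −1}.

+1

Start at x=25: 25 → 2 → 10 → 9 → 4 → 20 → 18 → … (one orbit).
3 cycles of lengths [20, 20, 1].
41 − 3 = 38 transpositions; sign(π) = (−1)^38 = +1.
Via Zolotarev, sign(π_{5}) = (5|41) = +1.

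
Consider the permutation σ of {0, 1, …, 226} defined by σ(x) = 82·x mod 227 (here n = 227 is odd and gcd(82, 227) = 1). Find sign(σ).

+1

Trace 188: π^k(188) = [188, 207, 176, 131, 73, 84, 78] for k=0..6.
3 cycles of lengths [113, 113, 1].
n − c = 227 − 3 = 224; sign = (−1)^224 = +1.
(82|227)_J = +1 (Zolotarev's lemma cross-check).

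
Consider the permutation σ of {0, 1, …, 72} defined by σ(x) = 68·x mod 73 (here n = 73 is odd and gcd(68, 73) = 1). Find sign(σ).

Start at x=31: 31 → 64 → 45 → 67 → 30 → 69 → 20 → … (one orbit).
Cycle type of π: 72 + 1; total 2 cycles.
n − c = 73 − 2 = 71; sign = (−1)^71 = -1.
The Jacobi symbol (68|73) = -1 (Zolotarev) agrees.

-1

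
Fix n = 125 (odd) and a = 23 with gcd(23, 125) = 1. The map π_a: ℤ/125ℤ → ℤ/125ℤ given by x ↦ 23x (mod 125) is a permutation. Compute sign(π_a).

Start at x=93: 93 → 14 → 72 → 31 → 88 → 24 → 52 → … (one orbit).
Cycle lengths of π_23 on ℤ/125ℤ: [100, 20, 4, 1]; 4 cycles in total.
Σ(ℓ_i−1) = 125−4 = 121; sign = (−1)^121 = -1.
Zolotarev: (23|125) = -1, matching the cycle-count sign.

-1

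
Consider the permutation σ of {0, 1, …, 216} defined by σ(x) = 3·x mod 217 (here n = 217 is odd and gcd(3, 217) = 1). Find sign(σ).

+1

Orbit of 24 under x↦3x: [24, 72, 216, 214, 208, 190, 136]… (length divides ord_217(3)).
The orbit structure of x ↦ 3x mod 217: 9 orbits of sizes [30, 30, 30, 30, 30, 30, 30, 6, 1].
sign(π) = (−1)^{n − #cycles} = (−1)^{217−9} = (−1)^208 = +1.
(3|217)_J = +1 (Zolotarev's lemma cross-check).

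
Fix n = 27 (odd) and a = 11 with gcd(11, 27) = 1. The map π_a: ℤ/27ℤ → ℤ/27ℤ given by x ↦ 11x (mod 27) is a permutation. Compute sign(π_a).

-1

Trace 2: π^k(2) = [2, 22, 26, 16, 14, 19, 20] for k=0..6.
Cycle lengths of π_11 on ℤ/27ℤ: [18, 6, 2, 1]; 4 cycles in total.
sign(π) = (−1)^{n − #cycles} = (−1)^{27−4} = (−1)^23 = -1.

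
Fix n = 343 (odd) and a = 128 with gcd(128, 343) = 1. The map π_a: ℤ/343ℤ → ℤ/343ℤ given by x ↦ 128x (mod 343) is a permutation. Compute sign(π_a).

+1

Trace 312: π^k(312) = [312, 148, 79, 165, 197, 177, 18] for k=0..6.
π_128 has 31 disjoint cycles with lengths [21, 21, 21, 21, 21, 21, 21, 21, 21, 21, 21, 21, 21, 21, 3, 3, 3, 3, 3, 3, 3, 3, 3, 3, 3, 3, 3, 3, 3, 3, 1] on {0,…,342}.
sign(π) = (−1)^{n − #cycles} = (−1)^{343−31} = (−1)^312 = +1.
The Jacobi symbol (128|343) = +1 (Zolotarev) agrees.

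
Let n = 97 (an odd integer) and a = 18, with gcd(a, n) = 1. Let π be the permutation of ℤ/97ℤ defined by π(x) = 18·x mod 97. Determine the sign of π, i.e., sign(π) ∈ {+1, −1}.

Trace 8: π^k(8) = [8, 47, 70, 96, 79, 64, 85] for k=0..6.
Decompose π into cycles: lengths [16, 16, 16, 16, 16, 16, 1] (7 cycles, including the fixed point 0).
97 − 7 = 90 transpositions; sign(π) = (−1)^90 = +1.

+1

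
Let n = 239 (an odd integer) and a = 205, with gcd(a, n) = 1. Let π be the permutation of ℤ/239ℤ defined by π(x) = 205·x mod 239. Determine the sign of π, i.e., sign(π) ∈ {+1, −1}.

Trace 130: π^k(130) = [130, 121, 188, 61, 77, 11, 104] for k=0..6.
Cycle type of π: 238 + 1; total 2 cycles.
n − c = 239 − 2 = 237; sign = (−1)^237 = -1.

-1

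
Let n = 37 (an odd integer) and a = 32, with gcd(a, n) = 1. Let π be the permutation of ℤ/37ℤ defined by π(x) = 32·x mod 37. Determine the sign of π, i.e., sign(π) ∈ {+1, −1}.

-1

Orbit of 17 under x↦32x: [17, 26, 18, 21, 6, 7, 2]… (length divides ord_37(32)).
Cycle type of π: 36 + 1; total 2 cycles.
n − c = 37 − 2 = 35; sign = (−1)^35 = -1.
(32|37)_J = -1 (Zolotarev's lemma cross-check).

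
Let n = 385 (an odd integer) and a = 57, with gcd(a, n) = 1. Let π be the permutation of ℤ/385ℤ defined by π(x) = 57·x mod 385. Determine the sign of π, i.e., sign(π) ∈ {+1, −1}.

+1

Start at x=8: 8 → 71 → 197 → 64 → 183 → 36 → 127 → … (one orbit).
Decompose π into cycles: lengths [20, 20, 20, 20, 20, 20, 20, 20, 20, 20, 20, 20, 20, 20, 10, 10, 10, 10, 10, 10, 10, 4, 4, 4, 4, 4, 4, 4, 1, 1, 1, 1, 1, 1, 1] (35 cycles, including the fixed point 0).
With 35 cycles on 385 points, sign = (−1)^{385−35} = +1.
Check: (57/385) = +1 by Zolotarev.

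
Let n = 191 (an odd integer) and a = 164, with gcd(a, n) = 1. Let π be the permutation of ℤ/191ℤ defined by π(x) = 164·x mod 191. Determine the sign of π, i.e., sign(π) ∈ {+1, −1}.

Start at x=32: 32 → 91 → 26 → 62 → 45 → 122 → 144 → … (one orbit).
Decompose π into cycles: lengths [190, 1] (2 cycles, including the fixed point 0).
sign(π) = (−1)^{n − #cycles} = (−1)^{191−2} = (−1)^189 = -1.
Via Zolotarev, sign(π_{164}) = (164|191) = -1.

-1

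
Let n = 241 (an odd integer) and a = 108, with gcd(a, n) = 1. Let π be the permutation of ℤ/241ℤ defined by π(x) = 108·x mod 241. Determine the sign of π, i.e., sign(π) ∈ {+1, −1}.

Trace 8: π^k(8) = [8, 141, 45, 40, 223, 225, 200] for k=0..6.
Cycle lengths of π_108 on ℤ/241ℤ: [120, 120, 1]; 3 cycles in total.
n − c = 241 − 3 = 238; sign = (−1)^238 = +1.
The Jacobi symbol (108|241) = +1 (Zolotarev) agrees.

+1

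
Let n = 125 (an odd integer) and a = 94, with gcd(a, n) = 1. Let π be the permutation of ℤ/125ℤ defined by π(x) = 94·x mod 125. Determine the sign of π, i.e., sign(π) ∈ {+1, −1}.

Trace 104: π^k(104) = [104, 26, 69, 111, 59, 46, 74] for k=0..6.
Decompose π into cycles: lengths [50, 50, 10, 10, 2, 2, 1] (7 cycles, including the fixed point 0).
With 7 cycles on 125 points, sign = (−1)^{125−7} = +1.
The Jacobi symbol (94|125) = +1 (Zolotarev) agrees.

+1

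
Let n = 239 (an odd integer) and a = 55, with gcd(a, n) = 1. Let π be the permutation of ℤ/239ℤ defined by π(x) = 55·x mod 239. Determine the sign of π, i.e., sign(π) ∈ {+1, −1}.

Trace 96: π^k(96) = [96, 22, 15, 108, 204, 226, 2] for k=0..6.
Decompose π into cycles: lengths [119, 119, 1] (3 cycles, including the fixed point 0).
3 cycles on 239: each ℓ→(−1)^(ℓ−1), product (−1)^236 = +1.

+1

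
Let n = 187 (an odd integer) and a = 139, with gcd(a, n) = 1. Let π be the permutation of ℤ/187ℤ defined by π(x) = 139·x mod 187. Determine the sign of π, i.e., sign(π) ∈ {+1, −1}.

Orbit of 57 under x↦139x: [57, 69, 54, 26, 61, 64, 107]… (length divides ord_187(139)).
Decompose π into cycles: lengths [80, 80, 16, 10, 1] (5 cycles, including the fixed point 0).
Σ(ℓ_i−1) = 187−5 = 182; sign = (−1)^182 = +1.

+1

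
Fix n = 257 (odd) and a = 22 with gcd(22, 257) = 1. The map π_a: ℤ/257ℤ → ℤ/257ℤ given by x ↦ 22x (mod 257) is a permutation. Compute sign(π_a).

+1

Orbit of 23 under x↦22x: [23, 249, 81, 240, 140, 253, 169]… (length divides ord_257(22)).
Cycle lengths of π_22 on ℤ/257ℤ: [64, 64, 64, 64, 1]; 5 cycles in total.
sign(π) = (−1)^{n − #cycles} = (−1)^{257−5} = (−1)^252 = +1.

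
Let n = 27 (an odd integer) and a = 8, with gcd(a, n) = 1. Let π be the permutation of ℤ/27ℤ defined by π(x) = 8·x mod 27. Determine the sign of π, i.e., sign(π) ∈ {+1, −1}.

Trace 8: π^k(8) = [8, 10, 26, 19, 17, 1] for k=0..5.
Cycle type of π: 6×3 + 2×4 + 1; total 8 cycles.
With 8 cycles on 27 points, sign = (−1)^{27−8} = -1.
Zolotarev: (8|27) = -1, matching the cycle-count sign.

-1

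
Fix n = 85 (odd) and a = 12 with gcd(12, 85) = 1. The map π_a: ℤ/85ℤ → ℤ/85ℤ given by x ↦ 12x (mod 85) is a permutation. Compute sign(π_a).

+1

Trace 49: π^k(49) = [49, 78, 1, 12, 59, 28, 81] for k=0..6.
Cycle type of π: 16×5 + 4 + 1; total 7 cycles.
n − c = 85 − 7 = 78; sign = (−1)^78 = +1.
Check: (12/85) = +1 by Zolotarev.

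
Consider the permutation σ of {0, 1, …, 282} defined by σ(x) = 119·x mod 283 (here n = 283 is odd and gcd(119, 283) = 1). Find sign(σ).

Start at x=214: 214 → 279 → 90 → 239 → 141 → 82 → 136 → … (one orbit).
Decompose π into cycles: lengths [282, 1] (2 cycles, including the fixed point 0).
2 cycles on 283: each ℓ→(−1)^(ℓ−1), product (−1)^281 = -1.

-1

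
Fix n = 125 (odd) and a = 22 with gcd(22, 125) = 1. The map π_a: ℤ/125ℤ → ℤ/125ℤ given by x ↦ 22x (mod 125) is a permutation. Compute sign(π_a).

Orbit of 103 under x↦22x: [103, 16, 102, 119, 118, 96, 112]… (length divides ord_125(22)).
π_22 has 4 disjoint cycles with lengths [100, 20, 4, 1] on {0,…,124}.
With 4 cycles on 125 points, sign = (−1)^{125−4} = -1.
Zolotarev: (22|125) = -1, matching the cycle-count sign.

-1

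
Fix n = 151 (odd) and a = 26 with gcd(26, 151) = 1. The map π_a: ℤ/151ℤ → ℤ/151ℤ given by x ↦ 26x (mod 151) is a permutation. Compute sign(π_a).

-1

Start at x=1: 1 → 26 → 72 → 60 → 50 → 92 → 127 → … (one orbit).
The orbit structure of x ↦ 26x mod 151: 4 orbits of sizes [50, 50, 50, 1].
Σ(ℓ_i−1) = 151−4 = 147; sign = (−1)^147 = -1.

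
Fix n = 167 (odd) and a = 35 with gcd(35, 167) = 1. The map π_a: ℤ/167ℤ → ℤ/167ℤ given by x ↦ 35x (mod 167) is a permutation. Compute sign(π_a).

-1

Orbit of 94 under x↦35x: [94, 117, 87, 39, 29, 13, 121]… (length divides ord_167(35)).
Decompose π into cycles: lengths [166, 1] (2 cycles, including the fixed point 0).
With 2 cycles on 167 points, sign = (−1)^{167−2} = -1.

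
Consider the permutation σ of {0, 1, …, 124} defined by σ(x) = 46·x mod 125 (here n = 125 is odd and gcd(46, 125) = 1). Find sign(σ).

Start at x=81: 81 → 101 → 21 → 91 → 61 → 56 → 76 → … (one orbit).
The orbit structure of x ↦ 46x mod 125: 13 orbits of sizes [25, 25, 25, 25, 5, 5, 5, 5, 1, 1, 1, 1, 1].
sign(π) = (−1)^{n − #cycles} = (−1)^{125−13} = (−1)^112 = +1.
Via Zolotarev, sign(π_{46}) = (46|125) = +1.

+1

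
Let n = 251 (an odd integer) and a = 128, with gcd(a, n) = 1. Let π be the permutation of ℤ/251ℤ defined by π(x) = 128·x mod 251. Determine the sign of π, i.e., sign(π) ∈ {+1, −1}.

-1

Trace 247: π^k(247) = [247, 241, 226, 63, 32, 80, 200] for k=0..6.
The orbit structure of x ↦ 128x mod 251: 6 orbits of sizes [50, 50, 50, 50, 50, 1].
251 − 6 = 245 transpositions; sign(π) = (−1)^245 = -1.
Via Zolotarev, sign(π_{128}) = (128|251) = -1.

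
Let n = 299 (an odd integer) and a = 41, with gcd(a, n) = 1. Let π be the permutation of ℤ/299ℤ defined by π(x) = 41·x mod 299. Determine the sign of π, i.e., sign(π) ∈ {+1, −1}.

-1

Trace 121: π^k(121) = [121, 177, 81, 32, 116, 271, 48] for k=0..6.
The orbit structure of x ↦ 41x mod 299: 6 orbits of sizes [132, 132, 12, 11, 11, 1].
sign(π) = (−1)^{n − #cycles} = (−1)^{299−6} = (−1)^293 = -1.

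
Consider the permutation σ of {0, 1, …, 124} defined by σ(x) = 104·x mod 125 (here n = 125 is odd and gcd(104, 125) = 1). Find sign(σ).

Trace 19: π^k(19) = [19, 101, 4, 41, 14, 81, 49] for k=0..6.
π_104 has 7 disjoint cycles with lengths [50, 50, 10, 10, 2, 2, 1] on {0,…,124}.
7 cycles on 125: each ℓ→(−1)^(ℓ−1), product (−1)^118 = +1.
(104|125)_J = +1 (Zolotarev's lemma cross-check).

+1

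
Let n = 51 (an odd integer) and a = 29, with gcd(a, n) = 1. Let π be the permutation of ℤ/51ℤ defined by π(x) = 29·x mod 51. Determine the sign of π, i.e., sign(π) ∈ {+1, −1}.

Trace 20: π^k(20) = [20, 19, 41, 16, 5, 43, 23] for k=0..6.
5 cycles of lengths [16, 16, 16, 2, 1].
n − c = 51 − 5 = 46; sign = (−1)^46 = +1.

+1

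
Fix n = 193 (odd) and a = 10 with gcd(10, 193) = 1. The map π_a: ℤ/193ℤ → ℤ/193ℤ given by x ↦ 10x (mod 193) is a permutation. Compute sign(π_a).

-1

Start at x=125: 125 → 92 → 148 → 129 → 132 → 162 → 76 → … (one orbit).
Cycle lengths of π_10 on ℤ/193ℤ: [192, 1]; 2 cycles in total.
sign(π) = (−1)^{n − #cycles} = (−1)^{193−2} = (−1)^191 = -1.
The Jacobi symbol (10|193) = -1 (Zolotarev) agrees.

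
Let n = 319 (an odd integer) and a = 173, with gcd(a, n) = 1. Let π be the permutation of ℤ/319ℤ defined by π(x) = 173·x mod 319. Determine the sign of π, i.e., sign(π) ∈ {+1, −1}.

-1

Start at x=291: 291 → 260 → 1 → 173 → 262 → 28 → 59 → … (one orbit).
π_173 has 44 disjoint cycles with lengths [10, 10, 10, 10, 10, 10, 10, 10, 10, 10, 10, 10, 10, 10, 10, 10, 10, 10, 10, 10, 10, 10, 10, 10, 10, 10, 10, 10, 10, 2, 2, 2, 2, 2, 2, 2, 2, 2, 2, 2, 2, 2, 2, 1] on {0,…,318}.
319 − 44 = 275 transpositions; sign(π) = (−1)^275 = -1.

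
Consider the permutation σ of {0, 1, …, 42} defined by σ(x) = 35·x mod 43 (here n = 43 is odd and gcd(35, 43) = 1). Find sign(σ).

+1

Start at x=4: 4 → 11 → 41 → 16 → 1 → 35 → 21 → 4 (one orbit).
7 cycles of lengths [7, 7, 7, 7, 7, 7, 1].
n − c = 43 − 7 = 36; sign = (−1)^36 = +1.
Zolotarev: (35|43) = +1, matching the cycle-count sign.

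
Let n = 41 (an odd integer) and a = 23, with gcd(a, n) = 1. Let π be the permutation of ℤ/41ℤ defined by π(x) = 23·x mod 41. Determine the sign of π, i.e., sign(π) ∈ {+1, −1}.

+1

Trace 1: π^k(1) = [1, 23, 37, 31, 16, 40, 18] for k=0..6.
π_23 has 5 disjoint cycles with lengths [10, 10, 10, 10, 1] on {0,…,40}.
n − c = 41 − 5 = 36; sign = (−1)^36 = +1.
Zolotarev: (23|41) = +1, matching the cycle-count sign.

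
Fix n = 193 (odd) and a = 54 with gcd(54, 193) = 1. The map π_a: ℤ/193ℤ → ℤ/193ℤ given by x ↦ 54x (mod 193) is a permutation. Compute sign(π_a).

+1

Start at x=179: 179 → 16 → 92 → 143 → 2 → 108 → 42 → … (one orbit).
3 cycles of lengths [96, 96, 1].
With 3 cycles on 193 points, sign = (−1)^{193−3} = +1.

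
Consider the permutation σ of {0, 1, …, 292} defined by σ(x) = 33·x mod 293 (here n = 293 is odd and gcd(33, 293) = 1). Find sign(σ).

+1

Orbit of 60 under x↦33x: [60, 222, 1, 33, 210, 191, 150]… (length divides ord_293(33)).
Decompose π into cycles: lengths [73, 73, 73, 73, 1] (5 cycles, including the fixed point 0).
n − c = 293 − 5 = 288; sign = (−1)^288 = +1.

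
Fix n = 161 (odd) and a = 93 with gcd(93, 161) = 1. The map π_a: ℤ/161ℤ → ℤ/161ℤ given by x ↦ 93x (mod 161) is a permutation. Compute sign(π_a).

Start at x=1: 1 → 93 → 116 → 1 (one orbit).
Cycle lengths of π_93 on ℤ/161ℤ: [3, 3, 3, 3, 3, 3, 3, 3, 3, 3, 3, 3, 3, 3, 3, 3, 3, 3, 3, 3, 3, 3, 3, 3, 3, 3, 3, 3, 3, 3, 3, 3, 3, 3, 3, 3, 3, 3, 3, 3, 3, 3, 3, 3, 3, 3, 1, 1, 1, 1, 1, 1, 1, 1, 1, 1, 1, 1, 1, 1, 1, 1, 1, 1, 1, 1, 1, 1, 1]; 69 cycles in total.
69 cycles on 161: each ℓ→(−1)^(ℓ−1), product (−1)^92 = +1.
(93|161)_J = +1 (Zolotarev's lemma cross-check).

+1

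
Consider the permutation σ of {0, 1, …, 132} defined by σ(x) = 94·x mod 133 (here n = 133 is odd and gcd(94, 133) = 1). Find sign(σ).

Start at x=1: 1 → 94 → 58 → 132 → 39 → 75 → 1 (one orbit).
π_94 has 29 disjoint cycles with lengths [6, 6, 6, 6, 6, 6, 6, 6, 6, 6, 6, 6, 6, 6, 6, 6, 6, 6, 6, 2, 2, 2, 2, 2, 2, 2, 2, 2, 1] on {0,…,132}.
n − c = 133 − 29 = 104; sign = (−1)^104 = +1.

+1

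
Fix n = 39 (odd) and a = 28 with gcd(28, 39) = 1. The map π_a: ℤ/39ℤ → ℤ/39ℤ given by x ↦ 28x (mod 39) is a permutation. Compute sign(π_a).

Trace 1: π^k(1) = [1, 28, 4, 34, 16, 19, 25] for k=0..6.
The orbit structure of x ↦ 28x mod 39: 6 orbits of sizes [12, 12, 12, 1, 1, 1].
39 − 6 = 33 transpositions; sign(π) = (−1)^33 = -1.
The Jacobi symbol (28|39) = -1 (Zolotarev) agrees.

-1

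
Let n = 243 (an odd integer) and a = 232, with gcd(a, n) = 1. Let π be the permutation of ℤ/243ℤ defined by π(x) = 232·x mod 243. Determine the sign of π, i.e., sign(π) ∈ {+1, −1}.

+1

Orbit of 106 under x↦232x: [106, 49, 190, 97, 148, 73, 169]… (length divides ord_243(232)).
Cycle lengths of π_232 on ℤ/243ℤ: [81, 81, 27, 27, 9, 9, 3, 3, 1, 1, 1]; 11 cycles in total.
With 11 cycles on 243 points, sign = (−1)^{243−11} = +1.
(232|243)_J = +1 (Zolotarev's lemma cross-check).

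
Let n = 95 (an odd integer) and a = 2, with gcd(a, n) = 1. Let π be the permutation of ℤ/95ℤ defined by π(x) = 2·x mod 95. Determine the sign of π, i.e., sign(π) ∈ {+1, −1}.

Trace 61: π^k(61) = [61, 27, 54, 13, 26, 52, 9] for k=0..6.
Cycle type of π: 36×2 + 18 + 4 + 1; total 5 cycles.
sign(π) = (−1)^{n − #cycles} = (−1)^{95−5} = (−1)^90 = +1.
The Jacobi symbol (2|95) = +1 (Zolotarev) agrees.

+1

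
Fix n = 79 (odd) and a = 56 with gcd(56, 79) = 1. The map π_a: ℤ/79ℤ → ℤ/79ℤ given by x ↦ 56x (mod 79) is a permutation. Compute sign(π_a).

-1

Trace 1: π^k(1) = [1, 56, 55, 78, 23, 24] for k=0..5.
Decompose π into cycles: lengths [6, 6, 6, 6, 6, 6, 6, 6, 6, 6, 6, 6, 6, 1] (14 cycles, including the fixed point 0).
79 − 14 = 65 transpositions; sign(π) = (−1)^65 = -1.
Check: (56/79) = -1 by Zolotarev.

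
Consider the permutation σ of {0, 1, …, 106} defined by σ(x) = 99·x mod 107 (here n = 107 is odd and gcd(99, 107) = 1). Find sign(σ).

+1

Start at x=83: 83 → 85 → 69 → 90 → 29 → 89 → 37 → … (one orbit).
π_99 has 3 disjoint cycles with lengths [53, 53, 1] on {0,…,106}.
With 3 cycles on 107 points, sign = (−1)^{107−3} = +1.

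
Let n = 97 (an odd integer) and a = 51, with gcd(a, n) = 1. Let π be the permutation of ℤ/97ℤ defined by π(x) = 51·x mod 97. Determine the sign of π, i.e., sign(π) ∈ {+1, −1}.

-1

Trace 78: π^k(78) = [78, 1, 51, 79, 52, 33, 34] for k=0..6.
Cycle type of π: 32×3 + 1; total 4 cycles.
n − c = 97 − 4 = 93; sign = (−1)^93 = -1.
The Jacobi symbol (51|97) = -1 (Zolotarev) agrees.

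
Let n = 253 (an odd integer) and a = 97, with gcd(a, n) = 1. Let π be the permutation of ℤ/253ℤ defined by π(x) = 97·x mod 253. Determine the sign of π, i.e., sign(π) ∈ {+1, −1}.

Trace 221: π^k(221) = [221, 185, 235, 25, 148, 188, 20] for k=0..6.
6 cycles of lengths [110, 110, 22, 5, 5, 1].
With 6 cycles on 253 points, sign = (−1)^{253−6} = -1.
Via Zolotarev, sign(π_{97}) = (97|253) = -1.

-1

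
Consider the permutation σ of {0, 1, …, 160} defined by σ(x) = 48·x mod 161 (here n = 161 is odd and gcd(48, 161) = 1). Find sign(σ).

Trace 29: π^k(29) = [29, 104, 1, 48, 50, 146, 85] for k=0..6.
The orbit structure of x ↦ 48x mod 161: 12 orbits of sizes [22, 22, 22, 22, 22, 22, 11, 11, 2, 2, 2, 1].
12 cycles on 161: each ℓ→(−1)^(ℓ−1), product (−1)^149 = -1.

-1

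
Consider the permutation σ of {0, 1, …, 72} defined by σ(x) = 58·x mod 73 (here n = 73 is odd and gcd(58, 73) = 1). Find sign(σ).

Orbit of 20 under x↦58x: [20, 65, 47, 25, 63, 4, 13]… (length divides ord_73(58)).
The orbit structure of x ↦ 58x mod 73: 2 orbits of sizes [72, 1].
n − c = 73 − 2 = 71; sign = (−1)^71 = -1.
Zolotarev: (58|73) = -1, matching the cycle-count sign.

-1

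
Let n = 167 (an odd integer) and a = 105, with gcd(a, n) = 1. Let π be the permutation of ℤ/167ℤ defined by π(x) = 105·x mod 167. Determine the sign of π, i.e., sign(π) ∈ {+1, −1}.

-1

Orbit of 23 under x↦105x: [23, 77, 69, 64, 40, 25, 120]… (length divides ord_167(105)).
Cycle lengths of π_105 on ℤ/167ℤ: [166, 1]; 2 cycles in total.
167 − 2 = 165 transpositions; sign(π) = (−1)^165 = -1.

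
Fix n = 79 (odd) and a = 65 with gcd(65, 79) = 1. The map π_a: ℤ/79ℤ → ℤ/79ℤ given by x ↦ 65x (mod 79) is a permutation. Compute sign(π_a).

+1

Start at x=8: 8 → 46 → 67 → 10 → 18 → 64 → 52 → … (one orbit).
Decompose π into cycles: lengths [13, 13, 13, 13, 13, 13, 1] (7 cycles, including the fixed point 0).
With 7 cycles on 79 points, sign = (−1)^{79−7} = +1.
(65|79)_J = +1 (Zolotarev's lemma cross-check).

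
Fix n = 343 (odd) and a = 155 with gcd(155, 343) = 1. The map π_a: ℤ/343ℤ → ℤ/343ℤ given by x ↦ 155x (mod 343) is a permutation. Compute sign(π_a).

+1

Trace 1: π^k(1) = [1, 155, 15, 267, 225, 232, 288] for k=0..6.
The orbit structure of x ↦ 155x mod 343: 19 orbits of sizes [49, 49, 49, 49, 49, 49, 7, 7, 7, 7, 7, 7, 1, 1, 1, 1, 1, 1, 1].
sign(π) = (−1)^{n − #cycles} = (−1)^{343−19} = (−1)^324 = +1.
Zolotarev: (155|343) = +1, matching the cycle-count sign.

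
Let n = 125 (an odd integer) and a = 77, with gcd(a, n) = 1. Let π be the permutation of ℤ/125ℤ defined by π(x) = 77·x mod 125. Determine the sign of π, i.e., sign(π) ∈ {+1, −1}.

-1

Start at x=47: 47 → 119 → 38 → 51 → 52 → 4 → 58 → … (one orbit).
Cycle lengths of π_77 on ℤ/125ℤ: [100, 20, 4, 1]; 4 cycles in total.
125 − 4 = 121 transpositions; sign(π) = (−1)^121 = -1.
Check: (77/125) = -1 by Zolotarev.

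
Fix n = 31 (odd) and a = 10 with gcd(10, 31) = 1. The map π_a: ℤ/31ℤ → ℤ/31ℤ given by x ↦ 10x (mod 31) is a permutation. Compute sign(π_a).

+1

Trace 5: π^k(5) = [5, 19, 4, 9, 28, 1, 10] for k=0..6.
Cycle type of π: 15×2 + 1; total 3 cycles.
31 − 3 = 28 transpositions; sign(π) = (−1)^28 = +1.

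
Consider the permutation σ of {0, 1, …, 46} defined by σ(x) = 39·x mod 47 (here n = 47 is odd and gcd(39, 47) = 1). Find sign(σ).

Start at x=24: 24 → 43 → 32 → 26 → 27 → 19 → 36 → … (one orbit).
Cycle type of π: 46 + 1; total 2 cycles.
2 cycles on 47: each ℓ→(−1)^(ℓ−1), product (−1)^45 = -1.

-1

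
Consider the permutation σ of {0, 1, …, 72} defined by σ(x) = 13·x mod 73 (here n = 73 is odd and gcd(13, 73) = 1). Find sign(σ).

Orbit of 8 under x↦13x: [8, 31, 38, 56, 71, 47, 27]… (length divides ord_73(13)).
Decompose π into cycles: lengths [72, 1] (2 cycles, including the fixed point 0).
n − c = 73 − 2 = 71; sign = (−1)^71 = -1.

-1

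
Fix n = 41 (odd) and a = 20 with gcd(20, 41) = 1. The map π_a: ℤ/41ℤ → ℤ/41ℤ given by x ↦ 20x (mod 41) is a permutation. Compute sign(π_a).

Start at x=21: 21 → 10 → 36 → 23 → 9 → 16 → 33 → … (one orbit).
Cycle lengths of π_20 on ℤ/41ℤ: [20, 20, 1]; 3 cycles in total.
With 3 cycles on 41 points, sign = (−1)^{41−3} = +1.
Via Zolotarev, sign(π_{20}) = (20|41) = +1.

+1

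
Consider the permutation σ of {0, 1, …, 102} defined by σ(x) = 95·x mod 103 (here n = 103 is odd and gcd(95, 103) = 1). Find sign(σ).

-1

Orbit of 61 under x↦95x: [61, 27, 93, 80, 81, 73, 34]… (length divides ord_103(95)).
Cycle type of π: 34×3 + 1; total 4 cycles.
4 cycles on 103: each ℓ→(−1)^(ℓ−1), product (−1)^99 = -1.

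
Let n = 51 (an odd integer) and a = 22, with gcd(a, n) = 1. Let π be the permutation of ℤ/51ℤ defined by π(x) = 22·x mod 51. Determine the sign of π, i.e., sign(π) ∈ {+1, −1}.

Trace 10: π^k(10) = [10, 16, 46, 43, 28, 4, 37] for k=0..6.
Decompose π into cycles: lengths [16, 16, 16, 1, 1, 1] (6 cycles, including the fixed point 0).
51 − 6 = 45 transpositions; sign(π) = (−1)^45 = -1.

-1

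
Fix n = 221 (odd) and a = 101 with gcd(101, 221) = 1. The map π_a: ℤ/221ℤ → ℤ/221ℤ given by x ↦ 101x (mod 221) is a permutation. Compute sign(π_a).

+1

Orbit of 35 under x↦101x: [35, 220, 120, 186, 1, 101]… (length divides ord_221(101)).
The orbit structure of x ↦ 101x mod 221: 43 orbits of sizes [6, 6, 6, 6, 6, 6, 6, 6, 6, 6, 6, 6, 6, 6, 6, 6, 6, 6, 6, 6, 6, 6, 6, 6, 6, 6, 6, 6, 6, 6, 6, 6, 6, 6, 2, 2, 2, 2, 2, 2, 2, 2, 1].
With 43 cycles on 221 points, sign = (−1)^{221−43} = +1.
The Jacobi symbol (101|221) = +1 (Zolotarev) agrees.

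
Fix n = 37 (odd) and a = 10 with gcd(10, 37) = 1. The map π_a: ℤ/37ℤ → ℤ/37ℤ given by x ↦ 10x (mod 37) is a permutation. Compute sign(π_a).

Orbit of 1 under x↦10x: [1, 10, 26]… (length divides ord_37(10)).
π_10 has 13 disjoint cycles with lengths [3, 3, 3, 3, 3, 3, 3, 3, 3, 3, 3, 3, 1] on {0,…,36}.
37 − 13 = 24 transpositions; sign(π) = (−1)^24 = +1.
Zolotarev: (10|37) = +1, matching the cycle-count sign.

+1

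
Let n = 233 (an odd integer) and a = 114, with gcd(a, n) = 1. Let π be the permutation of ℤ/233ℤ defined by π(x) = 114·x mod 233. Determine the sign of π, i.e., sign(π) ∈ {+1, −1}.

-1

Orbit of 149 under x↦114x: [149, 210, 174, 31, 39, 19, 69]… (length divides ord_233(114)).
The orbit structure of x ↦ 114x mod 233: 2 orbits of sizes [232, 1].
n − c = 233 − 2 = 231; sign = (−1)^231 = -1.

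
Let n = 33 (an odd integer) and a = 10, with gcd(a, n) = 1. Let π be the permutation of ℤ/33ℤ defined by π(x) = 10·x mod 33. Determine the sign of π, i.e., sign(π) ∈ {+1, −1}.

-1

Trace 10: π^k(10) = [10, 1] for k=0..1.
π_10 has 18 disjoint cycles with lengths [2, 2, 2, 2, 2, 2, 2, 2, 2, 2, 2, 2, 2, 2, 2, 1, 1, 1] on {0,…,32}.
With 18 cycles on 33 points, sign = (−1)^{33−18} = -1.
(10|33)_J = -1 (Zolotarev's lemma cross-check).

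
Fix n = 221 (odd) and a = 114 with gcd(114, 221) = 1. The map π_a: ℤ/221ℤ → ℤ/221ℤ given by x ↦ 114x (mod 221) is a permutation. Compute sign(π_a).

Trace 53: π^k(53) = [53, 75, 152, 90, 94, 108, 157] for k=0..6.
π_114 has 8 disjoint cycles with lengths [48, 48, 48, 48, 16, 6, 6, 1] on {0,…,220}.
n − c = 221 − 8 = 213; sign = (−1)^213 = -1.
The Jacobi symbol (114|221) = -1 (Zolotarev) agrees.

-1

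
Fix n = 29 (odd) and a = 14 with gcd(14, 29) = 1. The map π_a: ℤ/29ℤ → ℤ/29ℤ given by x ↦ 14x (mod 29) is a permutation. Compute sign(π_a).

-1

Start at x=19: 19 → 5 → 12 → 23 → 3 → 13 → 8 → … (one orbit).
Cycle type of π: 28 + 1; total 2 cycles.
Σ(ℓ_i−1) = 29−2 = 27; sign = (−1)^27 = -1.
The Jacobi symbol (14|29) = -1 (Zolotarev) agrees.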